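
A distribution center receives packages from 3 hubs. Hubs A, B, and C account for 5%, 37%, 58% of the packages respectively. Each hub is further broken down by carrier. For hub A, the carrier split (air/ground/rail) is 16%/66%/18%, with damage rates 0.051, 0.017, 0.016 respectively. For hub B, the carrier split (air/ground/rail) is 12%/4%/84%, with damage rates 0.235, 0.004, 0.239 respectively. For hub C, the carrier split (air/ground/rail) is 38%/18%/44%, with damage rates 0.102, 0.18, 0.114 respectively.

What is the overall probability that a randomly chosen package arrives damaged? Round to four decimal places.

0.1563

P(D|A) = 0.16·0.051 + 0.66·0.017 + 0.18·0.016 = 0.00816 + 0.01122 + 0.00288 = 0.02226
P(D|B) = 0.12·0.235 + 0.04·0.004 + 0.84·0.239 = 0.0282 + 0.00016 + 0.20076 = 0.22912
P(D|C) = 0.38·0.102 + 0.18·0.18 + 0.44·0.114 = 0.03876 + 0.0324 + 0.05016 = 0.12132
Then overall,
P(D) = 0.05·0.02226 + 0.37·0.22912 + 0.58·0.12132
      = 0.001113 + 0.0847744 + 0.0703656 = 0.156253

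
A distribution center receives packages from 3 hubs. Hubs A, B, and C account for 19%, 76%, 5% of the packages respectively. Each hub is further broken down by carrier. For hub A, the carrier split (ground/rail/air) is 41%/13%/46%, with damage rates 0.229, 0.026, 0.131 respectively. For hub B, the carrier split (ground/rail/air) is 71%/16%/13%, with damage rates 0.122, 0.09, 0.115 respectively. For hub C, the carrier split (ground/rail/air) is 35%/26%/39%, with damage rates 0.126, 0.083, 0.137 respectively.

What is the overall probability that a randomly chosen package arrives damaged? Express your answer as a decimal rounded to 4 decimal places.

P(D|A) = 0.41·0.229 + 0.13·0.026 + 0.46·0.131 = 0.09389 + 0.00338 + 0.06026 = 0.15753
P(D|B) = 0.71·0.122 + 0.16·0.09 + 0.13·0.115 = 0.08662 + 0.0144 + 0.01495 = 0.11597
P(D|C) = 0.35·0.126 + 0.26·0.083 + 0.39·0.137 = 0.0441 + 0.02158 + 0.05343 = 0.11911
By total probability over the outer partition,
P(D) = 0.19·0.15753 + 0.76·0.11597 + 0.05·0.11911
      = 0.0299307 + 0.0881372 + 0.0059555 = 0.1240234

0.1240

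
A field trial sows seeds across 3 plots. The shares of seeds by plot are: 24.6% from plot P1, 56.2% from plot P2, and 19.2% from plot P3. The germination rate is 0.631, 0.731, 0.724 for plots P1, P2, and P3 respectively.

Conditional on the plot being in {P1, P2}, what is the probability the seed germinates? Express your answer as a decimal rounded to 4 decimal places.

Let S = {P1, P2}.
P(S) = 0.246 + 0.562 = 0.808.
P(G ∩ S) = 0.631·0.246 + 0.731·0.562 = 0.155226 + 0.410822 = 0.566048.
P(G | S) = 0.566048 / 0.808 = 0.700554…

P(G|S) ≈ 0.7006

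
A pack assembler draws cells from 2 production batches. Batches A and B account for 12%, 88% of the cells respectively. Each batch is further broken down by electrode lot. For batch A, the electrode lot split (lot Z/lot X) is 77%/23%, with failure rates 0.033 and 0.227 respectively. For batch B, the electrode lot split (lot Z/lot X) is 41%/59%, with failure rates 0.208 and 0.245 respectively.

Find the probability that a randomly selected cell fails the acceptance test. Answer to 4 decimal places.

0.2116

P(F|A) = 0.77·0.033 + 0.23·0.227 = 0.02541 + 0.05221 = 0.07762
P(F|B) = 0.41·0.208 + 0.59·0.245 = 0.08528 + 0.14455 = 0.22983
Then overall,
P(F) = 0.12·0.07762 + 0.88·0.22983
      = 0.0093144 + 0.2022504 = 0.2115648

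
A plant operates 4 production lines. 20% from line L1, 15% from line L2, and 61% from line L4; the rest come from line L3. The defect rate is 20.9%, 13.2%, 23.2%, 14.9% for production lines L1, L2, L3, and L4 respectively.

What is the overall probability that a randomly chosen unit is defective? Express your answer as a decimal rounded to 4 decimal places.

P(L3) = 1 − (0.2 + 0.15 + 0.61) = 0.04.
P(D) = P(D|L1)·P(L1) + P(D|L2)·P(L2) + P(D|L3)·P(L3) + P(D|L4)·P(L4)
      = 0.209·0.2 + 0.132·0.15 + 0.232·0.04 + 0.149·0.61
      = 0.0418 + 0.0198 + 0.00928 + 0.09089 = 0.16177

P(D) ≈ 0.1618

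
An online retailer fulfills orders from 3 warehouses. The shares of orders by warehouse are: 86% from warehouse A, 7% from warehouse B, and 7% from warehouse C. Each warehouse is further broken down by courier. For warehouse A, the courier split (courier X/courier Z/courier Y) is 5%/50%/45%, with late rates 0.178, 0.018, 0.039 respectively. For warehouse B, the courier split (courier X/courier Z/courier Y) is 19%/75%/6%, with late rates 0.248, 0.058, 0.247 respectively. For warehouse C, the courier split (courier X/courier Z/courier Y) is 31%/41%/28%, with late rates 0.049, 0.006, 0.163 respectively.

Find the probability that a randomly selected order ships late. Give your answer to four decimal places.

0.0423

P(L|A) = 0.05·0.178 + 0.5·0.018 + 0.45·0.039 = 0.0089 + 0.009 + 0.01755 = 0.03545
P(L|B) = 0.19·0.248 + 0.75·0.058 + 0.06·0.247 = 0.04712 + 0.0435 + 0.01482 = 0.10544
P(L|C) = 0.31·0.049 + 0.41·0.006 + 0.28·0.163 = 0.01519 + 0.00246 + 0.04564 = 0.06329
Then overall,
P(L) = 0.86·0.03545 + 0.07·0.10544 + 0.07·0.06329
      = 0.030487 + 0.0073808 + 0.0044303 = 0.0422981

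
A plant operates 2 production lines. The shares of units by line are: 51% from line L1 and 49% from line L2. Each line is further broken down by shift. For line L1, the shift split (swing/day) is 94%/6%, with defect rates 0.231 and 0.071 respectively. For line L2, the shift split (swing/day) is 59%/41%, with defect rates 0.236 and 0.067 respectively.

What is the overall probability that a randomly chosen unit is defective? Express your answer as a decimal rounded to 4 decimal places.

0.1946

P(D|L1) = 0.94·0.231 + 0.06·0.071 = 0.21714 + 0.00426 = 0.2214
P(D|L2) = 0.59·0.236 + 0.41·0.067 = 0.13924 + 0.02747 = 0.16671
Then overall,
P(D) = 0.51·0.2214 + 0.49·0.16671
      = 0.112914 + 0.0816879 = 0.1946019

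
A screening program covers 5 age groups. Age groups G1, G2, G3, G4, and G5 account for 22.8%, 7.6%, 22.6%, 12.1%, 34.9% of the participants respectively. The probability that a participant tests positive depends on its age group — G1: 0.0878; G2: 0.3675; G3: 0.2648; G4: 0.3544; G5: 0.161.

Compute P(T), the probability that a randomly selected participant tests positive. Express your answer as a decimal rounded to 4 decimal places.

P(T) ≈ 0.2069

Summing over the partition,
P(T) = P(T|G1)·P(G1) + P(T|G2)·P(G2) + P(T|G3)·P(G3) + P(T|G4)·P(G4) + P(T|G5)·P(G5)
      = 0.0878·0.228 + 0.3675·0.076 + 0.2648·0.226 + 0.3544·0.121 + 0.161·0.349
      = 0.0200184 + 0.02793 + 0.0598448 + 0.0428824 + 0.056189 = 0.2068646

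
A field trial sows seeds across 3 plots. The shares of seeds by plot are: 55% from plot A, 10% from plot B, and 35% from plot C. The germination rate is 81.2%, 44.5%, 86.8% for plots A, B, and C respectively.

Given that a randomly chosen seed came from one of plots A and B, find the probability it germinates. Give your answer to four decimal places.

0.7555

Let S = {A, B}.
P(S) = 0.55 + 0.1 = 0.65.
P(G ∩ S) = 0.812·0.55 + 0.445·0.1 = 0.4466 + 0.0445 = 0.4911.
P(G | S) = 0.4911 / 0.65 = 0.755538…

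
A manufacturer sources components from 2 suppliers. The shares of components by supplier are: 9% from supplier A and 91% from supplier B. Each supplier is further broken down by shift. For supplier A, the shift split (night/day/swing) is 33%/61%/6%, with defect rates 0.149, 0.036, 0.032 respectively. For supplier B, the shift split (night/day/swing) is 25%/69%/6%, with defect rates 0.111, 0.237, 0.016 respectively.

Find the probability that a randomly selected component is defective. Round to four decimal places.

P(D|A) = 0.33·0.149 + 0.61·0.036 + 0.06·0.032 = 0.04917 + 0.02196 + 0.00192 = 0.07305
P(D|B) = 0.25·0.111 + 0.69·0.237 + 0.06·0.016 = 0.02775 + 0.16353 + 0.00096 = 0.19224
By total probability over the outer partition,
P(D) = 0.09·0.07305 + 0.91·0.19224
      = 0.0065745 + 0.1749384 = 0.1815129

P(D) ≈ 0.1815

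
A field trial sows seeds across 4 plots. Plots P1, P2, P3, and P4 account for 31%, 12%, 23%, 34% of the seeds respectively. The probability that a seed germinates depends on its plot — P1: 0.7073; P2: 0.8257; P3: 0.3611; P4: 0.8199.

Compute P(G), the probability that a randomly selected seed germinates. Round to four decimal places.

P(G) ≈ 0.6802

P(G) = P(G|P1)·P(P1) + P(G|P2)·P(P2) + P(G|P3)·P(P3) + P(G|P4)·P(P4)
      = 0.7073·0.31 + 0.8257·0.12 + 0.3611·0.23 + 0.8199·0.34
      = 0.219263 + 0.099084 + 0.083053 + 0.278766 = 0.680166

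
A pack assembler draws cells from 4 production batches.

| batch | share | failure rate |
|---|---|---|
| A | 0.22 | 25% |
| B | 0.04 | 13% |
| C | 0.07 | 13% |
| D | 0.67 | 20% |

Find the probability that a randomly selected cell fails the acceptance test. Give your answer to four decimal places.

P(F) ≈ 0.2033

P(F) = P(F|A)·P(A) + P(F|B)·P(B) + P(F|C)·P(C) + P(F|D)·P(D)
      = 0.25·0.22 + 0.13·0.04 + 0.13·0.07 + 0.2·0.67
      = 0.055 + 0.0052 + 0.0091 + 0.134 = 0.2033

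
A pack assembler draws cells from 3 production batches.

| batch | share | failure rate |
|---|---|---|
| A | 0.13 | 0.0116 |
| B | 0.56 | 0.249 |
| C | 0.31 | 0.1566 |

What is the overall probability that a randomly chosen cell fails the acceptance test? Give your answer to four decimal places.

P(F) ≈ 0.1895

By the law of total probability,
P(F) = P(F|A)·P(A) + P(F|B)·P(B) + P(F|C)·P(C)
      = 0.0116·0.13 + 0.249·0.56 + 0.1566·0.31
      = 0.001508 + 0.13944 + 0.048546 = 0.189494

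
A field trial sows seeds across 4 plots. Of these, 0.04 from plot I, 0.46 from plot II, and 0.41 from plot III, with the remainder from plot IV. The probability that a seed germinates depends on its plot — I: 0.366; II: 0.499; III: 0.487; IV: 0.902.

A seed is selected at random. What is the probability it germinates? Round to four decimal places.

P(G) ≈ 0.5250

P(IV) = 1 − (0.04 + 0.46 + 0.41) = 0.09.
Using total probability over the partition,
P(G) = P(G|I)·P(I) + P(G|II)·P(II) + P(G|III)·P(III) + P(G|IV)·P(IV)
      = 0.366·0.04 + 0.499·0.46 + 0.487·0.41 + 0.902·0.09
      = 0.01464 + 0.22954 + 0.19967 + 0.08118 = 0.52503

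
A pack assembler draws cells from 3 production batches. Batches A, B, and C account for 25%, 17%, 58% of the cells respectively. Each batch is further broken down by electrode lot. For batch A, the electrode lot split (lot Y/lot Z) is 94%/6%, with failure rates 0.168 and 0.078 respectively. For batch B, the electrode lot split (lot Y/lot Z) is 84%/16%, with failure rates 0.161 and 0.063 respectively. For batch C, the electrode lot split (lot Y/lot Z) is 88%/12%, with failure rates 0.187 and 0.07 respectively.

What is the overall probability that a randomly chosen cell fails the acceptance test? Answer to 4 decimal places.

P(F) ≈ 0.1657

P(F|A) = 0.94·0.168 + 0.06·0.078 = 0.15792 + 0.00468 = 0.1626
P(F|B) = 0.84·0.161 + 0.16·0.063 = 0.13524 + 0.01008 = 0.14532
P(F|C) = 0.88·0.187 + 0.12·0.07 = 0.16456 + 0.0084 = 0.17296
By total probability over the outer partition,
P(F) = 0.25·0.1626 + 0.17·0.14532 + 0.58·0.17296
      = 0.04065 + 0.0247044 + 0.1003168 = 0.1656712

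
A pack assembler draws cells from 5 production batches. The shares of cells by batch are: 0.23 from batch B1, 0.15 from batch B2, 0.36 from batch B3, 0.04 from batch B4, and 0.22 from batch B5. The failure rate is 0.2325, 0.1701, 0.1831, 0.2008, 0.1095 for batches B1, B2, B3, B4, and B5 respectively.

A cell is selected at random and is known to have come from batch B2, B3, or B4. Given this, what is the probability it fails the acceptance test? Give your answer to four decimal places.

P(F|S) ≈ 0.1808

Let S = {B2, B3, B4}.
P(S) = 0.15 + 0.36 + 0.04 = 0.55.
P(F ∩ S) = 0.1701·0.15 + 0.1831·0.36 + 0.2008·0.04 = 0.025515 + 0.065916 + 0.008032 = 0.099463.
P(F | S) = 0.099463 / 0.55 = 0.180842…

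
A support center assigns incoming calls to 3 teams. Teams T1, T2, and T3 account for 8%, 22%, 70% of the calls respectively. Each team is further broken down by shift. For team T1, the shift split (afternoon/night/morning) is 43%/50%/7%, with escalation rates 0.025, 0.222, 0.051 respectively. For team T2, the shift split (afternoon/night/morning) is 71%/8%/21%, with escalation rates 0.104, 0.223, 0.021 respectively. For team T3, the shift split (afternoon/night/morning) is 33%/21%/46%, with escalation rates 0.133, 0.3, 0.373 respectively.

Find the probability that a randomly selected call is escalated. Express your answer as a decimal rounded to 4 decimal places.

P(E|T1) = 0.43·0.025 + 0.5·0.222 + 0.07·0.051 = 0.01075 + 0.111 + 0.00357 = 0.12532
P(E|T2) = 0.71·0.104 + 0.08·0.223 + 0.21·0.021 = 0.07384 + 0.01784 + 0.00441 = 0.09609
P(E|T3) = 0.33·0.133 + 0.21·0.3 + 0.46·0.373 = 0.04389 + 0.063 + 0.17158 = 0.27847
By total probability over the outer partition,
P(E) = 0.08·0.12532 + 0.22·0.09609 + 0.7·0.27847
      = 0.0100256 + 0.0211398 + 0.194929 = 0.2260944

0.2261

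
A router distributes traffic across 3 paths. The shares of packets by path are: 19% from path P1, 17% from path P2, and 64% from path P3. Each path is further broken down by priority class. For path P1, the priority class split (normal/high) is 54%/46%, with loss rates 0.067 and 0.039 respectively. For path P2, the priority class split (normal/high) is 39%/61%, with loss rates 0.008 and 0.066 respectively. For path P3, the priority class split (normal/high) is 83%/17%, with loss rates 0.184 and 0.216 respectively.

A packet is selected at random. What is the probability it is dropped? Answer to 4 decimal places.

P(L|P1) = 0.54·0.067 + 0.46·0.039 = 0.03618 + 0.01794 = 0.05412
P(L|P2) = 0.39·0.008 + 0.61·0.066 = 0.00312 + 0.04026 = 0.04338
P(L|P3) = 0.83·0.184 + 0.17·0.216 = 0.15272 + 0.03672 = 0.18944
Then overall,
P(L) = 0.19·0.05412 + 0.17·0.04338 + 0.64·0.18944
      = 0.0102828 + 0.0073746 + 0.1212416 = 0.138899

P(L) ≈ 0.1389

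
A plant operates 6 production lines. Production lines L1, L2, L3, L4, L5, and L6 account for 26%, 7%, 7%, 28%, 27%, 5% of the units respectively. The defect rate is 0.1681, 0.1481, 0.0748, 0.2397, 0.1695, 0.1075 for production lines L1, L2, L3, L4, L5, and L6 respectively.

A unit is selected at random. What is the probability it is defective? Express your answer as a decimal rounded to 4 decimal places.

P(D) = P(D|L1)·P(L1) + P(D|L2)·P(L2) + P(D|L3)·P(L3) + P(D|L4)·P(L4) + P(D|L5)·P(L5) + P(D|L6)·P(L6)
      = 0.1681·0.26 + 0.1481·0.07 + 0.0748·0.07 + 0.2397·0.28 + 0.1695·0.27 + 0.1075·0.05
      = 0.043706 + 0.010367 + 0.005236 + 0.067116 + 0.045765 + 0.005375 = 0.177565

P(D) ≈ 0.1776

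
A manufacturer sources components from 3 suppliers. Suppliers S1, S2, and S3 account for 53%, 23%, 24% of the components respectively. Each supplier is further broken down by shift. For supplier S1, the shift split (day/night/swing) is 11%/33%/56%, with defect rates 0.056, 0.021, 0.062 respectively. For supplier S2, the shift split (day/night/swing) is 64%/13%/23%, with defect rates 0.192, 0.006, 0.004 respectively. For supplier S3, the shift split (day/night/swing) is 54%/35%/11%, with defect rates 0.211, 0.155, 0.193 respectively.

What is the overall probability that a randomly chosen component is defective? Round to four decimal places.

P(D|S1) = 0.11·0.056 + 0.33·0.021 + 0.56·0.062 = 0.00616 + 0.00693 + 0.03472 = 0.04781
P(D|S2) = 0.64·0.192 + 0.13·0.006 + 0.23·0.004 = 0.12288 + 0.00078 + 0.00092 = 0.12458
P(D|S3) = 0.54·0.211 + 0.35·0.155 + 0.11·0.193 = 0.11394 + 0.05425 + 0.02123 = 0.18942
By total probability over the outer partition,
P(D) = 0.53·0.04781 + 0.23·0.12458 + 0.24·0.18942
      = 0.0253393 + 0.0286534 + 0.0454608 = 0.0994535

P(D) ≈ 0.0995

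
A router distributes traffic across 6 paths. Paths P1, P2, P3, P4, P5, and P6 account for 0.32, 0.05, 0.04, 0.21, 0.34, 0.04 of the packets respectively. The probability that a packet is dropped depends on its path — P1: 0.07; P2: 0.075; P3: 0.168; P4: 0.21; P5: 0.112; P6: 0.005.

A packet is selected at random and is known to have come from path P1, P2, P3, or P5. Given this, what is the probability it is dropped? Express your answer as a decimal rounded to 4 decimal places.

Let S = {P1, P2, P3, P5}.
P(S) = 0.32 + 0.05 + 0.04 + 0.34 = 0.75.
P(L ∩ S) = 0.07·0.32 + 0.075·0.05 + 0.168·0.04 + 0.112·0.34 = 0.0224 + 0.00375 + 0.00672 + 0.03808 = 0.07095.
P(L | S) = 0.07095 / 0.75 = 0.094600…

0.0946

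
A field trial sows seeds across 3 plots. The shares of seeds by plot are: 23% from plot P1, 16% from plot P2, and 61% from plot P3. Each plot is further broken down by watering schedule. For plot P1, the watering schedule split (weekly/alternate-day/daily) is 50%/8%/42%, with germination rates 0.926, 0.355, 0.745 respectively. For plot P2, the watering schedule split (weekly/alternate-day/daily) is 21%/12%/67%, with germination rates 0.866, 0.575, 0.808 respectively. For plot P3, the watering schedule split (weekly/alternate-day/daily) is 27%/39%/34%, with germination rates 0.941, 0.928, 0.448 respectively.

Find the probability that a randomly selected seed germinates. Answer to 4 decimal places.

P(G) ≈ 0.7804

P(G|P1) = 0.5·0.926 + 0.08·0.355 + 0.42·0.745 = 0.463 + 0.0284 + 0.3129 = 0.8043
P(G|P2) = 0.21·0.866 + 0.12·0.575 + 0.67·0.808 = 0.18186 + 0.069 + 0.54136 = 0.79222
P(G|P3) = 0.27·0.941 + 0.39·0.928 + 0.34·0.448 = 0.25407 + 0.36192 + 0.15232 = 0.76831
By total probability over the outer partition,
P(G) = 0.23·0.8043 + 0.16·0.79222 + 0.61·0.76831
      = 0.184989 + 0.1267552 + 0.4686691 = 0.7804133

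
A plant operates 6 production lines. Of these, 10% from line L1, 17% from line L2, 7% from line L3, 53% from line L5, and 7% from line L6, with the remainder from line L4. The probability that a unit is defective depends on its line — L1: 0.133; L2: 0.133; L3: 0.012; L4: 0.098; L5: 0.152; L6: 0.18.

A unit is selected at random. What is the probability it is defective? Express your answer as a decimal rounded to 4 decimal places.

P(L4) = 1 − (0.1 + 0.17 + 0.07 + 0.53 + 0.07) = 0.06.
P(D) = P(D|L1)·P(L1) + P(D|L2)·P(L2) + P(D|L3)·P(L3) + P(D|L4)·P(L4) + P(D|L5)·P(L5) + P(D|L6)·P(L6)
      = 0.133·0.1 + 0.133·0.17 + 0.012·0.07 + 0.098·0.06 + 0.152·0.53 + 0.18·0.07
      = 0.0133 + 0.02261 + 0.00084 + 0.00588 + 0.08056 + 0.0126 = 0.13579

P(D) ≈ 0.1358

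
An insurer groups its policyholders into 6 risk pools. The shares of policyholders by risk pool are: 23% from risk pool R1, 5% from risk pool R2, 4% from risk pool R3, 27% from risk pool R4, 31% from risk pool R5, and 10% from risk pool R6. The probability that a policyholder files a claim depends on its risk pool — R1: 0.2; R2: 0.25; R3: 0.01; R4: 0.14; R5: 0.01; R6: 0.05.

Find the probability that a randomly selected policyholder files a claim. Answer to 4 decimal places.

0.1048

P(C) = P(C|R1)·P(R1) + P(C|R2)·P(R2) + P(C|R3)·P(R3) + P(C|R4)·P(R4) + P(C|R5)·P(R5) + P(C|R6)·P(R6)
      = 0.2·0.23 + 0.25·0.05 + 0.01·0.04 + 0.14·0.27 + 0.01·0.31 + 0.05·0.1
      = 0.046 + 0.0125 + 0.0004 + 0.0378 + 0.0031 + 0.005 = 0.1048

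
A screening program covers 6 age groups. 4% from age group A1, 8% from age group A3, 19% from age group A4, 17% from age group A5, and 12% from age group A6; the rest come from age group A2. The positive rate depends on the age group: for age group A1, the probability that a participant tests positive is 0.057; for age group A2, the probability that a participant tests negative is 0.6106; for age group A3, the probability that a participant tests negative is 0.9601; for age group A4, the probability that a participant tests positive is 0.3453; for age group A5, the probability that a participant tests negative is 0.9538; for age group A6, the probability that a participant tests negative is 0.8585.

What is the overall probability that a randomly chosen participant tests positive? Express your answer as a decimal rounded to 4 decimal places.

P(T) ≈ 0.2517

P(A2) = 1 − (0.04 + 0.08 + 0.19 + 0.17 + 0.12) = 0.4.
P(T|A2) = 1 − 0.6106 = 0.3894.
P(T|A3) = 1 − 0.9601 = 0.0399.
P(T|A5) = 1 − 0.9538 = 0.0462.
P(T|A6) = 1 − 0.8585 = 0.1415.
P(T) = P(T|A1)·P(A1) + P(T|A2)·P(A2) + P(T|A3)·P(A3) + P(T|A4)·P(A4) + P(T|A5)·P(A5) + P(T|A6)·P(A6)
      = 0.057·0.04 + 0.3894·0.4 + 0.0399·0.08 + 0.3453·0.19 + 0.0462·0.17 + 0.1415·0.12
      = 0.00228 + 0.15576 + 0.003192 + 0.065607 + 0.007854 + 0.01698 = 0.251673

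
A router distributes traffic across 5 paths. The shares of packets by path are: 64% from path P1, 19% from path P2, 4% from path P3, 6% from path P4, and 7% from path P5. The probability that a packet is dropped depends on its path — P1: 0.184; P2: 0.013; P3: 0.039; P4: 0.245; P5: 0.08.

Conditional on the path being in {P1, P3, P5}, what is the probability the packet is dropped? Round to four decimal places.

Let S = {P1, P3, P5}.
P(S) = 0.64 + 0.04 + 0.07 = 0.75.
P(L ∩ S) = 0.184·0.64 + 0.039·0.04 + 0.08·0.07 = 0.11776 + 0.00156 + 0.0056 = 0.12492.
P(L | S) = 0.12492 / 0.75 = 0.166560…

0.1666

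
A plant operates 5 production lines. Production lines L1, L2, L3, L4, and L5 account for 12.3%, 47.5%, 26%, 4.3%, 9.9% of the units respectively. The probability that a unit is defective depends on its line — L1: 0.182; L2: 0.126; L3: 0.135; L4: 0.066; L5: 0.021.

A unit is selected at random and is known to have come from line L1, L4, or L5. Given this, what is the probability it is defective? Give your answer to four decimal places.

P(D|S) ≈ 0.1030

Let S = {L1, L4, L5}.
P(S) = 0.123 + 0.043 + 0.099 = 0.265.
P(D ∩ S) = 0.182·0.123 + 0.066·0.043 + 0.021·0.099 = 0.022386 + 0.002838 + 0.002079 = 0.027303.
P(D | S) = 0.027303 / 0.265 = 0.103030…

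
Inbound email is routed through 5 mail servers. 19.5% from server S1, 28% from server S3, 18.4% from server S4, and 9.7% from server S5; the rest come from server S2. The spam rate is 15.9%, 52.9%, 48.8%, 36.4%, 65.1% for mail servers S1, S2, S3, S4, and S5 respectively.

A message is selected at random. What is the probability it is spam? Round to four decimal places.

P(S2) = 1 − (0.195 + 0.28 + 0.184 + 0.097) = 0.244.
P(S) = P(S|S1)·P(S1) + P(S|S2)·P(S2) + P(S|S3)·P(S3) + P(S|S4)·P(S4) + P(S|S5)·P(S5)
      = 0.159·0.195 + 0.529·0.244 + 0.488·0.28 + 0.364·0.184 + 0.651·0.097
      = 0.031005 + 0.129076 + 0.13664 + 0.066976 + 0.063147 = 0.426844

P(S) ≈ 0.4268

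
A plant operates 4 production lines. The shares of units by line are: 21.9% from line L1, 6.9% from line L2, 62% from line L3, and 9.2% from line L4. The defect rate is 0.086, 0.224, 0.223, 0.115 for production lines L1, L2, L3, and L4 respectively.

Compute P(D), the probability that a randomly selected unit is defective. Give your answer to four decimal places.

P(D) ≈ 0.1831

P(D) = P(D|L1)·P(L1) + P(D|L2)·P(L2) + P(D|L3)·P(L3) + P(D|L4)·P(L4)
      = 0.086·0.219 + 0.224·0.069 + 0.223·0.62 + 0.115·0.092
      = 0.018834 + 0.015456 + 0.13826 + 0.01058 = 0.18313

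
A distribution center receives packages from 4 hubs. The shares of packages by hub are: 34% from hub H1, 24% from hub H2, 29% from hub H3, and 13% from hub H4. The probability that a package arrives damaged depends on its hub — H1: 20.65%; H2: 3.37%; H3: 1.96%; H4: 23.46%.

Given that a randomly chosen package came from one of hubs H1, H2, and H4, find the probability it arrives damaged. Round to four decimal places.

Let S = {H1, H2, H4}.
P(S) = 0.34 + 0.24 + 0.13 = 0.71.
P(D ∩ S) = 0.2065·0.34 + 0.0337·0.24 + 0.2346·0.13 = 0.07021 + 0.008088 + 0.030498 = 0.108796.
P(D | S) = 0.108796 / 0.71 = 0.153234…

0.1532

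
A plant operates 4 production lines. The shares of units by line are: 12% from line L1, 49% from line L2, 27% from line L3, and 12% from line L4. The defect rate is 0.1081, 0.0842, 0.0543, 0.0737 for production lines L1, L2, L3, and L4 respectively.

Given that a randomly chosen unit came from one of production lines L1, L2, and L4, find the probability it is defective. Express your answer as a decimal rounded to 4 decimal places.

0.0864

Let S = {L1, L2, L4}.
P(S) = 0.12 + 0.49 + 0.12 = 0.73.
P(D ∩ S) = 0.1081·0.12 + 0.0842·0.49 + 0.0737·0.12 = 0.012972 + 0.041258 + 0.008844 = 0.063074.
P(D | S) = 0.063074 / 0.73 = 0.086403…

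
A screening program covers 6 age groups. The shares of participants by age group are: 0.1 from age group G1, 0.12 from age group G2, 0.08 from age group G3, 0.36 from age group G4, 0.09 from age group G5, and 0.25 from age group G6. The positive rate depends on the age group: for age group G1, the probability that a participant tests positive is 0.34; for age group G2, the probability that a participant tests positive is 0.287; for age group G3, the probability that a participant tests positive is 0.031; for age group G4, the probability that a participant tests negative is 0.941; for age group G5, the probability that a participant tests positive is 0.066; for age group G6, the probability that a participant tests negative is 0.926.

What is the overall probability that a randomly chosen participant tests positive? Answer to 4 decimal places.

0.1166

P(T|G4) = 1 − 0.941 = 0.059.
P(T|G6) = 1 − 0.926 = 0.074.
By the law of total probability,
P(T) = P(T|G1)·P(G1) + P(T|G2)·P(G2) + P(T|G3)·P(G3) + P(T|G4)·P(G4) + P(T|G5)·P(G5) + P(T|G6)·P(G6)
      = 0.34·0.1 + 0.287·0.12 + 0.031·0.08 + 0.059·0.36 + 0.066·0.09 + 0.074·0.25
      = 0.034 + 0.03444 + 0.00248 + 0.02124 + 0.00594 + 0.0185 = 0.1166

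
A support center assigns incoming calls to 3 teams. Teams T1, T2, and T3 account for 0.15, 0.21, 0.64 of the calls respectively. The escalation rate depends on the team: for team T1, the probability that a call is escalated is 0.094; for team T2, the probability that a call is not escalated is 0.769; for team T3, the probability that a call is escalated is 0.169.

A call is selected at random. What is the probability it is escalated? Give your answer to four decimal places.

P(E|T2) = 1 − 0.769 = 0.231.
P(E) = P(E|T1)·P(T1) + P(E|T2)·P(T2) + P(E|T3)·P(T3)
      = 0.094·0.15 + 0.231·0.21 + 0.169·0.64
      = 0.0141 + 0.04851 + 0.10816 = 0.17077

P(E) ≈ 0.1708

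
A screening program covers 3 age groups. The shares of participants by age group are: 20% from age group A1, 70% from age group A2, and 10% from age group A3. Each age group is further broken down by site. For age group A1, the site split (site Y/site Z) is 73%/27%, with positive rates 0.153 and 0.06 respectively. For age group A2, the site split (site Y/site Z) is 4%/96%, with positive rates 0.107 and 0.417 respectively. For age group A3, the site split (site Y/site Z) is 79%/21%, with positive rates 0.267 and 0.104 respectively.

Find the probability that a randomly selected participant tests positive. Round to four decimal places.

P(T) ≈ 0.3321

P(T|A1) = 0.73·0.153 + 0.27·0.06 = 0.11169 + 0.0162 = 0.12789
P(T|A2) = 0.04·0.107 + 0.96·0.417 = 0.00428 + 0.40032 = 0.4046
P(T|A3) = 0.79·0.267 + 0.21·0.104 = 0.21093 + 0.02184 = 0.23277
By total probability over the outer partition,
P(T) = 0.2·0.12789 + 0.7·0.4046 + 0.1·0.23277
      = 0.025578 + 0.28322 + 0.023277 = 0.332075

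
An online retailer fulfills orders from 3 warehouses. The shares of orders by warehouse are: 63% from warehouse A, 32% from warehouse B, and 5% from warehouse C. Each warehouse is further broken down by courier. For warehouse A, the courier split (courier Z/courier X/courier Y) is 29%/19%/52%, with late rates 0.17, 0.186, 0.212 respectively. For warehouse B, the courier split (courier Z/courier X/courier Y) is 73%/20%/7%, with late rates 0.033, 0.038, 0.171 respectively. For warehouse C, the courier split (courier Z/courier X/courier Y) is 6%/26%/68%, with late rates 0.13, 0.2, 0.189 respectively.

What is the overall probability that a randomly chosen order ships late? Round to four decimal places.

P(L) ≈ 0.1462

P(L|A) = 0.29·0.17 + 0.19·0.186 + 0.52·0.212 = 0.0493 + 0.03534 + 0.11024 = 0.19488
P(L|B) = 0.73·0.033 + 0.2·0.038 + 0.07·0.171 = 0.02409 + 0.0076 + 0.01197 = 0.04366
P(L|C) = 0.06·0.13 + 0.26·0.2 + 0.68·0.189 = 0.0078 + 0.052 + 0.12852 = 0.18832
Then overall,
P(L) = 0.63·0.19488 + 0.32·0.04366 + 0.05·0.18832
      = 0.1227744 + 0.0139712 + 0.009416 = 0.1461616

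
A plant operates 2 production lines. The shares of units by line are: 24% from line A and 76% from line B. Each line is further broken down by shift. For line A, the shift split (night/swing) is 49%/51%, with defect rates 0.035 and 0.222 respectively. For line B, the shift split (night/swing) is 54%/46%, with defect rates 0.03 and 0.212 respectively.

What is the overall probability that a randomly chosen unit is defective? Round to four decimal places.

P(D|A) = 0.49·0.035 + 0.51·0.222 = 0.01715 + 0.11322 = 0.13037
P(D|B) = 0.54·0.03 + 0.46·0.212 = 0.0162 + 0.09752 = 0.11372
By total probability over the outer partition,
P(D) = 0.24·0.13037 + 0.76·0.11372
      = 0.0312888 + 0.0864272 = 0.117716

0.1177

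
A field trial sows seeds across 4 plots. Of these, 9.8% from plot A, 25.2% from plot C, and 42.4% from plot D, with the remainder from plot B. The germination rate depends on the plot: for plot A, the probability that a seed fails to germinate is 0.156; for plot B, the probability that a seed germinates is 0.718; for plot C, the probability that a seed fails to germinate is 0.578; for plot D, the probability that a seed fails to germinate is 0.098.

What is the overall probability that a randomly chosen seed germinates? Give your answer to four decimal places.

P(B) = 1 − (0.098 + 0.252 + 0.424) = 0.226.
P(G|A) = 1 − 0.156 = 0.844.
P(G|C) = 1 − 0.578 = 0.422.
P(G|D) = 1 − 0.098 = 0.902.
P(G) = P(G|A)·P(A) + P(G|B)·P(B) + P(G|C)·P(C) + P(G|D)·P(D)
      = 0.844·0.098 + 0.718·0.226 + 0.422·0.252 + 0.902·0.424
      = 0.082712 + 0.162268 + 0.106344 + 0.382448 = 0.733772

P(G) ≈ 0.7338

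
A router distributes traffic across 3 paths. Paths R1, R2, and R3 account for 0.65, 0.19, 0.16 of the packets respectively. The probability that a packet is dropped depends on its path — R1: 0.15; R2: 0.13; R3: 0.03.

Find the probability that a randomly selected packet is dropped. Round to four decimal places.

0.1270

P(L) = P(L|R1)·P(R1) + P(L|R2)·P(R2) + P(L|R3)·P(R3)
      = 0.15·0.65 + 0.13·0.19 + 0.03·0.16
      = 0.0975 + 0.0247 + 0.0048 = 0.127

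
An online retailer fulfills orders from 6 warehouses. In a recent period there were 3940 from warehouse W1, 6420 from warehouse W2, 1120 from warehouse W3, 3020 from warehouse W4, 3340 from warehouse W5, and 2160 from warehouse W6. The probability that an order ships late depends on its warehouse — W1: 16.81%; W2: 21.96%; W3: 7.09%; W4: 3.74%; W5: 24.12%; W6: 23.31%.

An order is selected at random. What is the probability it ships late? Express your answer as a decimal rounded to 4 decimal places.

Total: 3940 + 6420 + 1120 + 3020 + 3340 + 2160 = 20000.
P(W1) = 3940/20000 = 0.197. P(W2) = 6420/20000 = 0.321. P(W3) = 1120/20000 = 0.056. P(W4) = 3020/20000 = 0.151. P(W5) = 3340/20000 = 0.167. P(W6) = 2160/20000 = 0.108.
By the law of total probability,
P(L) = P(L|W1)·P(W1) + P(L|W2)·P(W2) + P(L|W3)·P(W3) + P(L|W4)·P(W4) + P(L|W5)·P(W5) + P(L|W6)·P(W6)
      = 0.1681·0.197 + 0.2196·0.321 + 0.0709·0.056 + 0.0374·0.151 + 0.2412·0.167 + 0.2331·0.108
      = 0.0331157 + 0.0704916 + 0.0039704 + 0.0056474 + 0.0402804 + 0.0251748 = 0.1786803

P(L) ≈ 0.1787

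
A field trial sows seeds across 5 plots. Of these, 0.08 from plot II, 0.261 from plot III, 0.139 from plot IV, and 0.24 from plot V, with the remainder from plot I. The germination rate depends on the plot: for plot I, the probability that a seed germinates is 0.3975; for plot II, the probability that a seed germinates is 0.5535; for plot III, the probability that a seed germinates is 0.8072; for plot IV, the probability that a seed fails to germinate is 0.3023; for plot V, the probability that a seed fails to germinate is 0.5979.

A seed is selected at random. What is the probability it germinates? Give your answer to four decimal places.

P(I) = 1 − (0.08 + 0.261 + 0.139 + 0.24) = 0.28.
P(G|IV) = 1 − 0.3023 = 0.6977.
P(G|V) = 1 − 0.5979 = 0.4021.
P(G) = P(G|I)·P(I) + P(G|II)·P(II) + P(G|III)·P(III) + P(G|IV)·P(IV) + P(G|V)·P(V)
      = 0.3975·0.28 + 0.5535·0.08 + 0.8072·0.261 + 0.6977·0.139 + 0.4021·0.24
      = 0.1113 + 0.04428 + 0.2106792 + 0.0969803 + 0.096504 = 0.5597435

0.5597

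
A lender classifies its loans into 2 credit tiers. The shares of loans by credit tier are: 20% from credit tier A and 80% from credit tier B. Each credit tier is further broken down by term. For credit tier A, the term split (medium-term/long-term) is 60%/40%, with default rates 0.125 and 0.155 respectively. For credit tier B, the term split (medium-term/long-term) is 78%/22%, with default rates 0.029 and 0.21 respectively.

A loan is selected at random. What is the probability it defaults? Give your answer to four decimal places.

0.0825

P(D|A) = 0.6·0.125 + 0.4·0.155 = 0.075 + 0.062 = 0.137
P(D|B) = 0.78·0.029 + 0.22·0.21 = 0.02262 + 0.0462 = 0.06882
Then overall,
P(D) = 0.2·0.137 + 0.8·0.06882
      = 0.0274 + 0.055056 = 0.082456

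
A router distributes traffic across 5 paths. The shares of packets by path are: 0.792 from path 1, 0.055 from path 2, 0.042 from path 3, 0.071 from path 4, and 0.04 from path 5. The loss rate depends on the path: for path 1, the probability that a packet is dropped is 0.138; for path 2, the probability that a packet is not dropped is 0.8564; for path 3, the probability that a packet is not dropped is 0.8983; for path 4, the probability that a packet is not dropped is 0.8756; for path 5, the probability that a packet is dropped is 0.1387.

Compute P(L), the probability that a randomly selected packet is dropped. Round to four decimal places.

P(L) ≈ 0.1358

P(L|2) = 1 − 0.8564 = 0.1436.
P(L|3) = 1 − 0.8983 = 0.1017.
P(L|4) = 1 − 0.8756 = 0.1244.
By the law of total probability,
P(L) = P(L|1)·P(1) + P(L|2)·P(2) + P(L|3)·P(3) + P(L|4)·P(4) + P(L|5)·P(5)
      = 0.138·0.792 + 0.1436·0.055 + 0.1017·0.042 + 0.1244·0.071 + 0.1387·0.04
      = 0.109296 + 0.007898 + 0.0042714 + 0.0088324 + 0.005548 = 0.1358458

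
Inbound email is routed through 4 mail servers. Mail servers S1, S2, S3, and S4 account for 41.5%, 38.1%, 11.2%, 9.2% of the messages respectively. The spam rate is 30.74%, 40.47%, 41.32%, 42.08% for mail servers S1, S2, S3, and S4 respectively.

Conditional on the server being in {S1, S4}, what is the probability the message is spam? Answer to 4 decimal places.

P(S|J) ≈ 0.3280

Let J = {S1, S4}.
P(J) = 0.415 + 0.092 = 0.507.
P(S ∩ J) = 0.3074·0.415 + 0.4208·0.092 = 0.127571 + 0.0387136 = 0.1662846.
P(S | J) = 0.1662846 / 0.507 = 0.327978…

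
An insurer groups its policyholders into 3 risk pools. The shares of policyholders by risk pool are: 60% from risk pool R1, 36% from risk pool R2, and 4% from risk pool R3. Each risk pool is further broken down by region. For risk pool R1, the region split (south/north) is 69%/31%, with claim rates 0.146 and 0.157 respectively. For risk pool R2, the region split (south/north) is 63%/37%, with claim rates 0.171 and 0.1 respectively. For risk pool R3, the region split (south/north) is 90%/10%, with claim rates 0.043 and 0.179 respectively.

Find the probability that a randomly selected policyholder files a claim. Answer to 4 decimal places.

0.1440

P(C|R1) = 0.69·0.146 + 0.31·0.157 = 0.10074 + 0.04867 = 0.14941
P(C|R2) = 0.63·0.171 + 0.37·0.1 = 0.10773 + 0.037 = 0.14473
P(C|R3) = 0.9·0.043 + 0.1·0.179 = 0.0387 + 0.0179 = 0.0566
Then overall,
P(C) = 0.6·0.14941 + 0.36·0.14473 + 0.04·0.0566
      = 0.089646 + 0.0521028 + 0.002264 = 0.1440128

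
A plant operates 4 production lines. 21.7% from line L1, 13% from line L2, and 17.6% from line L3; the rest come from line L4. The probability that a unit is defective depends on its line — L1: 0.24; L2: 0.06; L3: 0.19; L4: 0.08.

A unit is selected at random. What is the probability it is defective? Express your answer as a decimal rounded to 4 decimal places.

P(D) ≈ 0.1315

P(L4) = 1 − (0.217 + 0.13 + 0.176) = 0.477.
P(D) = P(D|L1)·P(L1) + P(D|L2)·P(L2) + P(D|L3)·P(L3) + P(D|L4)·P(L4)
      = 0.24·0.217 + 0.06·0.13 + 0.19·0.176 + 0.08·0.477
      = 0.05208 + 0.0078 + 0.03344 + 0.03816 = 0.13148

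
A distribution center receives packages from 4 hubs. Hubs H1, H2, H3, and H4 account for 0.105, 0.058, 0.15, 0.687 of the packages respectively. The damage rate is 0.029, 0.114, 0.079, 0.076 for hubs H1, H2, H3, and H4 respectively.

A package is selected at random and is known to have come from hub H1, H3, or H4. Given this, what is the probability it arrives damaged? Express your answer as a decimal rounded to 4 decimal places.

0.0712

Let S = {H1, H3, H4}.
P(S) = 0.105 + 0.15 + 0.687 = 0.942.
P(D ∩ S) = 0.029·0.105 + 0.079·0.15 + 0.076·0.687 = 0.003045 + 0.01185 + 0.052212 = 0.067107.
P(D | S) = 0.067107 / 0.942 = 0.071239…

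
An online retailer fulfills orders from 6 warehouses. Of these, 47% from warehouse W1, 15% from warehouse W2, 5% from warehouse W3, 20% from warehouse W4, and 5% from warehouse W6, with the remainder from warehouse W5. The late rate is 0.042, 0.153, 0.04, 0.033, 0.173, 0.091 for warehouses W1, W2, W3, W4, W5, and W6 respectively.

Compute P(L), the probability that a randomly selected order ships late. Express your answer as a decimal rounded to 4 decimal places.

0.0697

P(W5) = 1 − (0.47 + 0.15 + 0.05 + 0.2 + 0.05) = 0.08.
P(L) = P(L|W1)·P(W1) + P(L|W2)·P(W2) + P(L|W3)·P(W3) + P(L|W4)·P(W4) + P(L|W5)·P(W5) + P(L|W6)·P(W6)
      = 0.042·0.47 + 0.153·0.15 + 0.04·0.05 + 0.033·0.2 + 0.173·0.08 + 0.091·0.05
      = 0.01974 + 0.02295 + 0.002 + 0.0066 + 0.01384 + 0.00455 = 0.06968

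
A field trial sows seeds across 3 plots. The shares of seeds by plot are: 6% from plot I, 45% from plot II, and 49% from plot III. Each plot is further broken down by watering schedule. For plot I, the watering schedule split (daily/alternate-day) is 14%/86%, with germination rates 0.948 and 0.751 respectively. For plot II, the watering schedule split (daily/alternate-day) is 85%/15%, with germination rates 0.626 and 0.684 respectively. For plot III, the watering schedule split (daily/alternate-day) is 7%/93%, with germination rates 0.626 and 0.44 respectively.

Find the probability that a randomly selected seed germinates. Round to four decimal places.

0.5543

P(G|I) = 0.14·0.948 + 0.86·0.751 = 0.13272 + 0.64586 = 0.77858
P(G|II) = 0.85·0.626 + 0.15·0.684 = 0.5321 + 0.1026 = 0.6347
P(G|III) = 0.07·0.626 + 0.93·0.44 = 0.04382 + 0.4092 = 0.45302
By total probability over the outer partition,
P(G) = 0.06·0.77858 + 0.45·0.6347 + 0.49·0.45302
      = 0.0467148 + 0.285615 + 0.2219798 = 0.5543096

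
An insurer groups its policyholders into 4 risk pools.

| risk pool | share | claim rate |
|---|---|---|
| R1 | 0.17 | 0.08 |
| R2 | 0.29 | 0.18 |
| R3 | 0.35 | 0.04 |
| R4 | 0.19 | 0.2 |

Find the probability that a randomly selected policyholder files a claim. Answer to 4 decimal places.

P(C) ≈ 0.1178

Using total probability over the partition,
P(C) = P(C|R1)·P(R1) + P(C|R2)·P(R2) + P(C|R3)·P(R3) + P(C|R4)·P(R4)
      = 0.08·0.17 + 0.18·0.29 + 0.04·0.35 + 0.2·0.19
      = 0.0136 + 0.0522 + 0.014 + 0.038 = 0.1178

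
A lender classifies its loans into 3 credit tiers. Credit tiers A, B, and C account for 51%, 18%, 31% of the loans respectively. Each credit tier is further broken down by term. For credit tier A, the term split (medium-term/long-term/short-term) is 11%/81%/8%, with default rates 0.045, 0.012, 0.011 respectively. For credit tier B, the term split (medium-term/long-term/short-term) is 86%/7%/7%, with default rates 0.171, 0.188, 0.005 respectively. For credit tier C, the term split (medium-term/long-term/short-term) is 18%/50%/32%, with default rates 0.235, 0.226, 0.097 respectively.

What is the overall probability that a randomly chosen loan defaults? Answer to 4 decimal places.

P(D|A) = 0.11·0.045 + 0.81·0.012 + 0.08·0.011 = 0.00495 + 0.00972 + 0.00088 = 0.01555
P(D|B) = 0.86·0.171 + 0.07·0.188 + 0.07·0.005 = 0.14706 + 0.01316 + 0.00035 = 0.16057
P(D|C) = 0.18·0.235 + 0.5·0.226 + 0.32·0.097 = 0.0423 + 0.113 + 0.03104 = 0.18634
Then overall,
P(D) = 0.51·0.01555 + 0.18·0.16057 + 0.31·0.18634
      = 0.0079305 + 0.0289026 + 0.0577654 = 0.0945985

P(D) ≈ 0.0946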